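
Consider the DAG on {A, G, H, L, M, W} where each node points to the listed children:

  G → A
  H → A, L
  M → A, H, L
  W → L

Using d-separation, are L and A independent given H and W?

No — L and A are not d-separated given {H, W}.

There are 4 undirected paths between L and A; checking each against the conditioning set {H, W}:
  1. L ← H ← M → A — H:chain[blocks]; M:fork[open] ⇒ blocked
  2. L ← H → A — H:fork[blocks] ⇒ blocked
  3. L ← M → H → A — M:fork[open]; H:chain[blocks] ⇒ blocked
  4. L ← M → A — M:fork[open] ⇒ active
Since the path L ← M → A is active, L and A are not d-separated given {H, W}.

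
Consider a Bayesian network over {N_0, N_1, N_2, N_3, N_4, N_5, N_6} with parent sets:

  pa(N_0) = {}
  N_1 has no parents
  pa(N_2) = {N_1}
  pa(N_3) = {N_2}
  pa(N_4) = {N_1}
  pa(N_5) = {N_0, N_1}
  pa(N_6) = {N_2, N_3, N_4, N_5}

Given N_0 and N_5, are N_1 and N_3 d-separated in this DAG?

No

We examine all 6 paths between N_1 and N_3:
Path 1: N_1 → N_5 → N_6 ← N_3
  N_5 is a chain here and N_5 is conditioned on, so the path is blocked at N_5.
Path 2: N_1 → N_5 → N_6 ← N_2 → N_3
  N_5 is a chain here and N_5 is conditioned on, so the path is blocked at N_5.
Path 3: N_1 → N_4 → N_6 ← N_3
  N_6 is a collider here and neither N_6 nor any of its descendants is conditioned on, so the collider stays closed — the path is blocked at N_6.
Path 4: N_1 → N_4 → N_6 ← N_2 → N_3
  N_6 is a collider here and neither N_6 nor any of its descendants is conditioned on, so the collider stays closed — the path is blocked at N_6.
Path 5: N_1 → N_2 → N_6 ← N_3
  N_6 is a collider here and neither N_6 nor any of its descendants is conditioned on, so the collider stays closed — the path is blocked at N_6.
Path 6: N_1 → N_2 → N_3
  N_2 is a chain and N_2 is not conditioned on — no node blocks this path, so it is active.
At least one path is unblocked, so d-separation fails.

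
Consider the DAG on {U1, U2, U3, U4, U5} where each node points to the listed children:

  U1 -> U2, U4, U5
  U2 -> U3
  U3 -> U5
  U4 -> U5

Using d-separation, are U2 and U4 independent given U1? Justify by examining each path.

Enumerating the 4 paths from U2 to U4 and testing each for blocking by {U1}:
  1. U2 → U3 → U5 ← U4 — U3:chain[open]; U5:collider[blocks] ⇒ blocked
  2. U2 → U3 → U5 ← U1 → U4 — U3:chain[open]; U5:collider[blocks]; U1:fork[blocks] ⇒ blocked
  3. U2 ← U1 → U4 — U1:fork[blocks] ⇒ blocked
  4. U2 ← U1 → U5 ← U4 — U1:fork[blocks]; U5:collider[blocks] ⇒ blocked
All paths are blocked; U2 ⊥ U4 | {U1} holds.

Yes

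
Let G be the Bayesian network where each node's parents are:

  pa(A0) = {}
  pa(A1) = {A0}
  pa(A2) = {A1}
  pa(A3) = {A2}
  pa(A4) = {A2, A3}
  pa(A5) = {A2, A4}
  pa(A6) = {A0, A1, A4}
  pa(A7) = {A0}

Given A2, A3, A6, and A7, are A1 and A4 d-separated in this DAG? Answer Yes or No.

No

Enumerating the 5 paths from A1 to A4 and testing each for blocking by {A2, A3, A6, A7}:
Path 1: A1 → A2 → A5 ← A4
  A2 is a chain here and A2 is conditioned on, so the path is blocked at A2.
Path 2: A1 → A2 → A4
  A2 is a chain here and A2 is conditioned on, so the path is blocked at A2.
Path 3: A1 → A2 → A3 → A4
  A2 is a chain here and A2 is conditioned on, so the path is blocked at A2.
Path 4: A1 → A6 ← A4
  A6 is a collider and A6 is conditioned on, which opens it — no node blocks this path, so it is active.
Path 5: A1 ← A0 → A6 ← A4
  A0 is a fork and A0 is not conditioned on; A6 is a collider and A6 is conditioned on, which opens it — no node blocks this path, so it is active.
At least one path is unblocked, so d-separation fails.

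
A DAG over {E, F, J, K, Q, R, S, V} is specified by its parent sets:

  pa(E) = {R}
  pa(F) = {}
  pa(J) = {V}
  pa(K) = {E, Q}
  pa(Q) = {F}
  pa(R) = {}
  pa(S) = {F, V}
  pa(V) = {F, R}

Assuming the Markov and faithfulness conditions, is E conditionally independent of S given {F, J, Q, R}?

There are 4 undirected paths between E and S; checking each against the conditioning set {F, J, Q, R}:
Path 1: E → K ← Q ← F → S
  K is a collider here and neither K nor any of its descendants is conditioned on, so the collider stays closed — the path is blocked at K.
Path 2: E → K ← Q ← F → V → S
  K is a collider here and neither K nor any of its descendants is conditioned on, so the collider stays closed — the path is blocked at K.
Path 3: E ← R → V → S
  R is a fork here and R is conditioned on, so the path is blocked at R.
Path 4: E ← R → V ← F → S
  R is a fork here and R is conditioned on, so the path is blocked at R.
Since every path is blocked, d-separation holds.

Yes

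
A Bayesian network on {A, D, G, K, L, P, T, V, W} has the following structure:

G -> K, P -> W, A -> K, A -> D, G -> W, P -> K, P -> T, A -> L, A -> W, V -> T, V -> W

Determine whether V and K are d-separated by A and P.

Yes — V and K are d-separated given {A, P}.

Enumerating the 6 paths from V to K and testing each for blocking by {A, P}:
  1. V → W ← G → K — W:collider[blocks]; G:fork[open] ⇒ blocked
  2. V → W ← A → K — W:collider[blocks]; A:fork[blocks] ⇒ blocked
  3. V → W ← P → K — W:collider[blocks]; P:fork[blocks] ⇒ blocked
  4. V → T ← P → W ← G → K — T:collider[blocks]; P:fork[blocks]; W:collider[blocks]; G:fork[open] ⇒ blocked
  5. V → T ← P → W ← A → K — T:collider[blocks]; P:fork[blocks]; W:collider[blocks]; A:fork[blocks] ⇒ blocked
  6. V → T ← P → K — T:collider[blocks]; P:fork[blocks] ⇒ blocked
Since every path is blocked, d-separation holds.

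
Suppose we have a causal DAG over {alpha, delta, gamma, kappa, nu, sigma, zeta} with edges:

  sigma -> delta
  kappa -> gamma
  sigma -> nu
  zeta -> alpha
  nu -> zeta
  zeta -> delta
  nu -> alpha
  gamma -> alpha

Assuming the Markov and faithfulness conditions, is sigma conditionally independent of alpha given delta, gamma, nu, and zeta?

There are 4 undirected paths between sigma and alpha; checking each against the conditioning set {delta, gamma, nu, zeta}:
Path 1: sigma → nu → zeta → alpha
  nu is a chain here and nu is conditioned on, so the path is blocked at nu.
Path 2: sigma → nu → alpha
  nu is a chain here and nu is conditioned on, so the path is blocked at nu.
Path 3: sigma → delta ← zeta ← nu → alpha
  zeta is a chain here and zeta is conditioned on, so the path is blocked at zeta.
Path 4: sigma → delta ← zeta → alpha
  zeta is a fork here and zeta is conditioned on, so the path is blocked at zeta.
Since every path is blocked, d-separation holds.

Yes — sigma and alpha are d-separated given {delta, gamma, nu, zeta}.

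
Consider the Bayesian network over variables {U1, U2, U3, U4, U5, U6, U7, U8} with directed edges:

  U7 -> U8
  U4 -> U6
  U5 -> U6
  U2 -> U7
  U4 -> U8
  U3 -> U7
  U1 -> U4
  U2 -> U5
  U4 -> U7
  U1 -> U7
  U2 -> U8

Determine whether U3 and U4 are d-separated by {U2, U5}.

Yes

We examine all 6 paths between U3 and U4:
Path 1: U3 → U7 → U8 ← U2 → U5 → U6 ← U4
  U8 is a collider here and neither U8 nor any of its descendants is conditioned on, so the collider stays closed — the path is blocked at U8.
Path 2: U3 → U7 → U8 ← U4
  U8 is a collider here and neither U8 nor any of its descendants is conditioned on, so the collider stays closed — the path is blocked at U8.
Path 3: U3 → U7 ← U1 → U4
  U7 is a collider here and neither U7 nor any of its descendants is conditioned on, so the collider stays closed — the path is blocked at U7.
Path 4: U3 → U7 ← U2 → U8 ← U4
  U7 is a collider here and neither U7 nor any of its descendants is conditioned on, so the collider stays closed — the path is blocked at U7.
Path 5: U3 → U7 ← U2 → U5 → U6 ← U4
  U7 is a collider here and neither U7 nor any of its descendants is conditioned on, so the collider stays closed — the path is blocked at U7.
Path 6: U3 → U7 ← U4
  U7 is a collider here and neither U7 nor any of its descendants is conditioned on, so the collider stays closed — the path is blocked at U7.
Since every path is blocked, d-separation holds.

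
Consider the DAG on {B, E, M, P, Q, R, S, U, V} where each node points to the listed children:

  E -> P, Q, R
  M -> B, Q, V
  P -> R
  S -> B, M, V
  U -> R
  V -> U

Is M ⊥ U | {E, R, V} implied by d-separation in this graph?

There are 5 undirected paths between M and U; checking each against the conditioning set {E, R, V}:
Path 1: M → B ← S → V → U
  B is a collider here and neither B nor any of its descendants is conditioned on, so the collider stays closed — the path is blocked at B.
Path 2: M → Q ← E → P → R ← U
  Q is a collider here and neither Q nor any of its descendants is conditioned on, so the collider stays closed — the path is blocked at Q.
Path 3: M → Q ← E → R ← U
  Q is a collider here and neither Q nor any of its descendants is conditioned on, so the collider stays closed — the path is blocked at Q.
Path 4: M → V → U
  V is a chain here and V is conditioned on, so the path is blocked at V.
Path 5: M ← S → V → U
  V is a chain here and V is conditioned on, so the path is blocked at V.
Every path is blocked, so M and U are d-separated given {E, R, V}.

Yes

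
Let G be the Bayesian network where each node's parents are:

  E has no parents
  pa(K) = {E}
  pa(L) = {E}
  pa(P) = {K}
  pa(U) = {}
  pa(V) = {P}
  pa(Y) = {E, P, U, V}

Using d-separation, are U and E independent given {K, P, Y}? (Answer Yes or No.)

No

We examine all 3 paths between U and E:
Path 1: U → Y ← P ← K ← E
  P is a chain here and P is conditioned on, so the path is blocked at P.
Path 2: U → Y ← E
  Y is a collider and Y is conditioned on, which opens it — no node blocks this path, so it is active.
Path 3: U → Y ← V ← P ← K ← E
  P is a chain here and P is conditioned on, so the path is blocked at P.
At least one path is unblocked, so d-separation fails.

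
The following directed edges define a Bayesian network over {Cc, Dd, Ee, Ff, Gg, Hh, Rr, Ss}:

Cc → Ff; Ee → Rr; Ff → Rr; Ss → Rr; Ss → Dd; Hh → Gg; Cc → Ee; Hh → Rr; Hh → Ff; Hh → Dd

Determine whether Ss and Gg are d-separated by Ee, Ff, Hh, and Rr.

Yes

There are 4 undirected paths between Ss and Gg; checking each against the conditioning set {Ee, Ff, Hh, Rr}:
Path 1: Ss → Dd ← Hh → Gg
  Dd is a collider here and neither Dd nor any of its descendants is conditioned on, so the collider stays closed — the path is blocked at Dd.
Path 2: Ss → Rr ← Hh → Gg
  Hh is a fork here and Hh is conditioned on, so the path is blocked at Hh.
Path 3: Ss → Rr ← Ee ← Cc → Ff ← Hh → Gg
  Ee is a chain here and Ee is conditioned on, so the path is blocked at Ee.
Path 4: Ss → Rr ← Ff ← Hh → Gg
  Ff is a chain here and Ff is conditioned on, so the path is blocked at Ff.
Since every path is blocked, d-separation holds.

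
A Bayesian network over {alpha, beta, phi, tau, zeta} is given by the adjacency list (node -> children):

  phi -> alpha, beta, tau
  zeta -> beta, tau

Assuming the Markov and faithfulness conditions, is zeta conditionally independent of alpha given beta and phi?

Enumerating the 2 paths from zeta to alpha and testing each for blocking by {beta, phi}:
  1. zeta → beta ← phi → alpha — beta:collider[open]; phi:fork[blocks] ⇒ blocked
  2. zeta → tau ← phi → alpha — tau:collider[blocks]; phi:fork[blocks] ⇒ blocked
Since every path is blocked, d-separation holds.

Yes — zeta and alpha are d-separated given {beta, phi}.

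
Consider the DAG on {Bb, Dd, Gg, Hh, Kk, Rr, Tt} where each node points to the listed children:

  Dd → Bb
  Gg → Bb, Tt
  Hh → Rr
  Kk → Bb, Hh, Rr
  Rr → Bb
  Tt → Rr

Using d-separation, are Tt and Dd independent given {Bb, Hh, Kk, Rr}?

No

We examine all 4 paths between Tt and Dd:
  1. Tt → Rr ← Hh ← Kk → Bb ← Dd — Rr:collider[open]; Hh:chain[blocks]; Kk:fork[blocks]; Bb:collider[open] ⇒ blocked
  2. Tt → Rr ← Kk → Bb ← Dd — Rr:collider[open]; Kk:fork[blocks]; Bb:collider[open] ⇒ blocked
  3. Tt → Rr → Bb ← Dd — Rr:chain[blocks]; Bb:collider[open] ⇒ blocked
  4. Tt ← Gg → Bb ← Dd — Gg:fork[open]; Bb:collider[open] ⇒ active
At least one path is unblocked, so d-separation fails.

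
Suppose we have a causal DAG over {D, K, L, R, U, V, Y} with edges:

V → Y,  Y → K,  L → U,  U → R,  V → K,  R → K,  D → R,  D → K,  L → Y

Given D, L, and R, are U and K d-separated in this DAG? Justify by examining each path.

Yes

4 paths connect U and K; each must be blocked for d-separation to hold:
Path 1: U → R → K
  R is a chain here and R is conditioned on, so the path is blocked at R.
Path 2: U → R ← D → K
  D is a fork here and D is conditioned on, so the path is blocked at D.
Path 3: U ← L → Y → K
  L is a fork here and L is conditioned on, so the path is blocked at L.
Path 4: U ← L → Y ← V → K
  L is a fork here and L is conditioned on, so the path is blocked at L.
All paths are blocked; U ⊥ K | {D, L, R} holds.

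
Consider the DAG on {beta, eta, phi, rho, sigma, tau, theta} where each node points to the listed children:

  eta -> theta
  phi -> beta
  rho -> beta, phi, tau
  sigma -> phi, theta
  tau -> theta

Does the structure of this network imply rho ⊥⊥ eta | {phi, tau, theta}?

No

3 paths connect rho and eta; each must be blocked for d-separation to hold:
Path 1: rho → phi ← sigma → theta ← eta
  phi is a collider and phi is conditioned on, which opens it; sigma is a fork and sigma is not conditioned on; theta is a collider and theta is conditioned on, which opens it — no node blocks this path, so it is active.
Path 2: rho → beta ← phi ← sigma → theta ← eta
  beta is a collider here and neither beta nor any of its descendants is conditioned on, so the collider stays closed — the path is blocked at beta.
Path 3: rho → tau → theta ← eta
  tau is a chain here and tau is conditioned on, so the path is blocked at tau.
At least one path is unblocked, so d-separation fails.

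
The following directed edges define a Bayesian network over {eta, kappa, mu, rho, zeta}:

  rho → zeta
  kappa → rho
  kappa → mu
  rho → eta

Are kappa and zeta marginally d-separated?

No

There is one path between kappa and zeta:
  1. kappa → rho → zeta — rho:chain[open] ⇒ active
Since the path kappa → rho → zeta is active, kappa and zeta are not d-separated given ∅.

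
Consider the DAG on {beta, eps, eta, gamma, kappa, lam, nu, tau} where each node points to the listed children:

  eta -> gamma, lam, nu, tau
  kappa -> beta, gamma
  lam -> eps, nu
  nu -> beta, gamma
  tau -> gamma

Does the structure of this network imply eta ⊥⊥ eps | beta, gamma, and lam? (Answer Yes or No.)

Yes

We examine all 6 paths between eta and eps:
  1. eta → tau → gamma ← nu ← lam → eps — tau:chain[open]; gamma:collider[open]; nu:chain[open]; lam:fork[blocks] ⇒ blocked
  2. eta → tau → gamma ← kappa → beta ← nu ← lam → eps — tau:chain[open]; gamma:collider[open]; kappa:fork[open]; beta:collider[open]; nu:chain[open]; lam:fork[blocks] ⇒ blocked
  3. eta → nu ← lam → eps — nu:collider[open]; lam:fork[blocks] ⇒ blocked
  4. eta → gamma ← nu ← lam → eps — gamma:collider[open]; nu:chain[open]; lam:fork[blocks] ⇒ blocked
  5. eta → gamma ← kappa → beta ← nu ← lam → eps — gamma:collider[open]; kappa:fork[open]; beta:collider[open]; nu:chain[open]; lam:fork[blocks] ⇒ blocked
  6. eta → lam → eps — lam:chain[blocks] ⇒ blocked
All paths are blocked; eta ⊥ eps | {beta, gamma, lam} holds.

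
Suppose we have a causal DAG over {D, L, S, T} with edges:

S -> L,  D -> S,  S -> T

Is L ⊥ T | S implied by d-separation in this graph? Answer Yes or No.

There is one path between L and T:
Path 1: L ← S → T
  S is a fork here and S is conditioned on, so the path is blocked at S.
Every path is blocked, so L and T are d-separated given {S}.

Yes — L and T are d-separated given {S}.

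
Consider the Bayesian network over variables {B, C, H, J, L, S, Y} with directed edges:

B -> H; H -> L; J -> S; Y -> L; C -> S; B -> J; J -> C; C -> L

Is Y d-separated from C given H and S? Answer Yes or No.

Yes

Enumerating the 3 paths from Y to C and testing each for blocking by {H, S}:
Path 1: Y → L ← C
  L is a collider here and neither L nor any of its descendants is conditioned on, so the collider stays closed — the path is blocked at L.
Path 2: Y → L ← H ← B → J → C
  L is a collider here and neither L nor any of its descendants is conditioned on, so the collider stays closed — the path is blocked at L.
Path 3: Y → L ← H ← B → J → S ← C
  L is a collider here and neither L nor any of its descendants is conditioned on, so the collider stays closed — the path is blocked at L.
All paths are blocked; Y ⊥ C | {H, S} holds.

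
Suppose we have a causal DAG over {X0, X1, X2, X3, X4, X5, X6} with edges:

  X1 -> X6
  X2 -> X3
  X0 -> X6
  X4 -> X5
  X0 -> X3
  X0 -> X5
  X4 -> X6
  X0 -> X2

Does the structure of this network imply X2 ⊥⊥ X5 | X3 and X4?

Enumerating the 4 paths from X2 to X5 and testing each for blocking by {X3, X4}:
Path 1: X2 → X3 ← X0 → X6 ← X4 → X5
  X6 is a collider here and neither X6 nor any of its descendants is conditioned on, so the collider stays closed — the path is blocked at X6.
Path 2: X2 → X3 ← X0 → X5
  X3 is a collider and X3 is conditioned on, which opens it; X0 is a fork and X0 is not conditioned on — no node blocks this path, so it is active.
Path 3: X2 ← X0 → X6 ← X4 → X5
  X6 is a collider here and neither X6 nor any of its descendants is conditioned on, so the collider stays closed — the path is blocked at X6.
Path 4: X2 ← X0 → X5
  X0 is a fork and X0 is not conditioned on — no node blocks this path, so it is active.
Since the path X2 → X3 ← X0 → X5 is active, X2 and X5 are not d-separated given {X3, X4}.

No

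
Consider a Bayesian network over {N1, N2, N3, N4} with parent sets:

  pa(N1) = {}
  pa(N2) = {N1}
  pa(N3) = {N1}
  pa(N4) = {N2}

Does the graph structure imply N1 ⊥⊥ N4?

There is one path between N1 and N4:
Path 1: N1 → N2 → N4
  N2 is a chain and N2 is not conditioned on — no node blocks this path, so it is active.
At least one path is unblocked, so d-separation fails.

No — N1 and N4 are not d-separated given ∅.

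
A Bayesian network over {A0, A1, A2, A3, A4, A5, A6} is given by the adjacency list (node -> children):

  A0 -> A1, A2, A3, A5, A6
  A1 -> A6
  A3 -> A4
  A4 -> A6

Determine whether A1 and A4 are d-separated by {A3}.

Yes

We examine all 4 paths between A1 and A4:
  1. A1 ← A0 → A3 → A4 — A0:fork[open]; A3:chain[blocks] ⇒ blocked
  2. A1 ← A0 → A6 ← A4 — A0:fork[open]; A6:collider[blocks] ⇒ blocked
  3. A1 → A6 ← A0 → A3 → A4 — A6:collider[blocks]; A0:fork[open]; A3:chain[blocks] ⇒ blocked
  4. A1 → A6 ← A4 — A6:collider[blocks] ⇒ blocked
All paths are blocked; A1 ⊥ A4 | {A3} holds.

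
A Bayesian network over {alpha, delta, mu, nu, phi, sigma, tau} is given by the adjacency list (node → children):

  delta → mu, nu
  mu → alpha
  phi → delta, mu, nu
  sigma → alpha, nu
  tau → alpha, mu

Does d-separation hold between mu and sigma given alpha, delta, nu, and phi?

No

Enumerating the 6 paths from mu to sigma and testing each for blocking by {alpha, delta, nu, phi}:
  1. mu ← phi → delta → nu ← sigma — phi:fork[blocks]; delta:chain[blocks]; nu:collider[open] ⇒ blocked
  2. mu ← phi → nu ← sigma — phi:fork[blocks]; nu:collider[open] ⇒ blocked
  3. mu ← tau → alpha ← sigma — tau:fork[open]; alpha:collider[open] ⇒ active
  4. mu ← delta ← phi → nu ← sigma — delta:chain[blocks]; phi:fork[blocks]; nu:collider[open] ⇒ blocked
  5. mu ← delta → nu ← sigma — delta:fork[blocks]; nu:collider[open] ⇒ blocked
  6. mu → alpha ← sigma — alpha:collider[open] ⇒ active
Because an active path exists, mu and sigma are not d-separated.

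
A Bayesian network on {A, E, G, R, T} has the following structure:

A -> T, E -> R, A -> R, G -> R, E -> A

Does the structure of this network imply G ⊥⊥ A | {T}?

2 paths connect G and A; each must be blocked for d-separation to hold:
Path 1: G → R ← A
  R is a collider here and neither R nor any of its descendants is conditioned on, so the collider stays closed — the path is blocked at R.
Path 2: G → R ← E → A
  R is a collider here and neither R nor any of its descendants is conditioned on, so the collider stays closed — the path is blocked at R.
All paths are blocked; G ⊥ A | {T} holds.

Yes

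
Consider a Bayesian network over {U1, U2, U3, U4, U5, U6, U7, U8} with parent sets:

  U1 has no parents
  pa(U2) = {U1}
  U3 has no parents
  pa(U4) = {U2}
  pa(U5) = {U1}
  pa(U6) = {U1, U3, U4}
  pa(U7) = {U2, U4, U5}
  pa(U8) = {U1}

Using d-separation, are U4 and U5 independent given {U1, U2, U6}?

There are 6 undirected paths between U4 and U5; checking each against the conditioning set {U1, U2, U6}:
Path 1: U4 → U7 ← U2 ← U1 → U5
  U7 is a collider here and neither U7 nor any of its descendants is conditioned on, so the collider stays closed — the path is blocked at U7.
Path 2: U4 → U7 ← U5
  U7 is a collider here and neither U7 nor any of its descendants is conditioned on, so the collider stays closed — the path is blocked at U7.
Path 3: U4 → U6 ← U1 → U2 → U7 ← U5
  U1 is a fork here and U1 is conditioned on, so the path is blocked at U1.
Path 4: U4 → U6 ← U1 → U5
  U1 is a fork here and U1 is conditioned on, so the path is blocked at U1.
Path 5: U4 ← U2 → U7 ← U5
  U2 is a fork here and U2 is conditioned on, so the path is blocked at U2.
Path 6: U4 ← U2 ← U1 → U5
  U2 is a chain here and U2 is conditioned on, so the path is blocked at U2.
Every path is blocked, so U4 and U5 are d-separated given {U1, U2, U6}.

Yes — U4 and U5 are d-separated given {U1, U2, U6}.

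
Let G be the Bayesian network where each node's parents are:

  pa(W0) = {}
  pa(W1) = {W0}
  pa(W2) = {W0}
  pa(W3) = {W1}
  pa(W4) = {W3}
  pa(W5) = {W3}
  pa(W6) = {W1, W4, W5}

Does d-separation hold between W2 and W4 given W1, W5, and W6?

4 paths connect W2 and W4; each must be blocked for d-separation to hold:
Path 1: W2 ← W0 → W1 → W6 ← W4
  W1 is a chain here and W1 is conditioned on, so the path is blocked at W1.
Path 2: W2 ← W0 → W1 → W6 ← W5 ← W3 → W4
  W1 is a chain here and W1 is conditioned on, so the path is blocked at W1.
Path 3: W2 ← W0 → W1 → W3 → W4
  W1 is a chain here and W1 is conditioned on, so the path is blocked at W1.
Path 4: W2 ← W0 → W1 → W3 → W5 → W6 ← W4
  W1 is a chain here and W1 is conditioned on, so the path is blocked at W1.
Every path is blocked, so W2 and W4 are d-separated given {W1, W5, W6}.

Yes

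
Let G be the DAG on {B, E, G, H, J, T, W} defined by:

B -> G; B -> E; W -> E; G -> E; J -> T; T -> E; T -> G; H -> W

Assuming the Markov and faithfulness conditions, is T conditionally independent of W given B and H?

Yes

3 paths connect T and W; each must be blocked for d-separation to hold:
Path 1: T → G → E ← W
  E is a collider here and neither E nor any of its descendants is conditioned on, so the collider stays closed — the path is blocked at E.
Path 2: T → G ← B → E ← W
  G is a collider here and neither G nor any of its descendants is conditioned on, so the collider stays closed — the path is blocked at G.
Path 3: T → E ← W
  E is a collider here and neither E nor any of its descendants is conditioned on, so the collider stays closed — the path is blocked at E.
All paths are blocked; T ⊥ W | {B, H} holds.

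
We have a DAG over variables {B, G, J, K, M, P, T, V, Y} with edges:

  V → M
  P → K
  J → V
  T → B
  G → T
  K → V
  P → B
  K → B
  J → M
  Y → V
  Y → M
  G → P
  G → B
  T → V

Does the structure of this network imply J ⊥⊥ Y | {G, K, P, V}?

No — J and Y are not d-separated given {G, K, P, V}.

Enumerating the 4 paths from J to Y and testing each for blocking by {G, K, P, V}:
  1. J → M ← Y — M:collider[blocks] ⇒ blocked
  2. J → M ← V ← Y — M:collider[blocks]; V:chain[blocks] ⇒ blocked
  3. J → V ← Y — V:collider[open] ⇒ active
  4. J → V → M ← Y — V:chain[blocks]; M:collider[blocks] ⇒ blocked
Because an active path exists, J and Y are not d-separated.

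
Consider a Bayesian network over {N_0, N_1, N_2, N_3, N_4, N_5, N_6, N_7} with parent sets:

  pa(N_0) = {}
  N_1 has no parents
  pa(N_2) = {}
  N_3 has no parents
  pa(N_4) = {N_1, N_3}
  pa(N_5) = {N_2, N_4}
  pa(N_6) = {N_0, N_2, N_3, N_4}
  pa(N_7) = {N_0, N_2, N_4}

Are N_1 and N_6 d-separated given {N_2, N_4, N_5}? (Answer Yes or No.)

We examine all 6 paths between N_1 and N_6:
Path 1: N_1 → N_4 → N_7 ← N_2 → N_6
  N_4 is a chain here and N_4 is conditioned on, so the path is blocked at N_4.
Path 2: N_1 → N_4 → N_7 ← N_0 → N_6
  N_4 is a chain here and N_4 is conditioned on, so the path is blocked at N_4.
Path 3: N_1 → N_4 → N_6
  N_4 is a chain here and N_4 is conditioned on, so the path is blocked at N_4.
Path 4: N_1 → N_4 → N_5 ← N_2 → N_7 ← N_0 → N_6
  N_4 is a chain here and N_4 is conditioned on, so the path is blocked at N_4.
Path 5: N_1 → N_4 → N_5 ← N_2 → N_6
  N_4 is a chain here and N_4 is conditioned on, so the path is blocked at N_4.
Path 6: N_1 → N_4 ← N_3 → N_6
  N_4 is a collider and N_4 is conditioned on, which opens it; N_3 is a fork and N_3 is not conditioned on — no node blocks this path, so it is active.
At least one path is unblocked, so d-separation fails.

No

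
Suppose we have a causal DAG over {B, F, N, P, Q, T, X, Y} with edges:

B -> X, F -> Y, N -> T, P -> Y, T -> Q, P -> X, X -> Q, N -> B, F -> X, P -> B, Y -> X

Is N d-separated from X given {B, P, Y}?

Yes

We examine all 5 paths between N and X:
Path 1: N → B → X
  B is a chain here and B is conditioned on, so the path is blocked at B.
Path 2: N → B ← P → X
  P is a fork here and P is conditioned on, so the path is blocked at P.
Path 3: N → B ← P → Y → X
  P is a fork here and P is conditioned on, so the path is blocked at P.
Path 4: N → B ← P → Y ← F → X
  P is a fork here and P is conditioned on, so the path is blocked at P.
Path 5: N → T → Q ← X
  Q is a collider here and neither Q nor any of its descendants is conditioned on, so the collider stays closed — the path is blocked at Q.
All paths are blocked; N ⊥ X | {B, P, Y} holds.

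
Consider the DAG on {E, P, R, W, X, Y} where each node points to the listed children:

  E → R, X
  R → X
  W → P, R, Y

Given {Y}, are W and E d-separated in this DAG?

We examine all 2 paths between W and E:
  1. W → R → X ← E — R:chain[open]; X:collider[blocks] ⇒ blocked
  2. W → R ← E — R:collider[blocks] ⇒ blocked
Since every path is blocked, d-separation holds.

Yes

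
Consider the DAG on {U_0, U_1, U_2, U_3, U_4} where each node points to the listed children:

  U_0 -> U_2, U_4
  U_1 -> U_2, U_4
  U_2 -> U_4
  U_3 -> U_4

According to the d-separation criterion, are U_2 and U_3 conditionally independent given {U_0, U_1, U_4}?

3 paths connect U_2 and U_3; each must be blocked for d-separation to hold:
Path 1: U_2 ← U_1 → U_4 ← U_3
  U_1 is a fork here and U_1 is conditioned on, so the path is blocked at U_1.
Path 2: U_2 → U_4 ← U_3
  U_4 is a collider and U_4 is conditioned on, which opens it — no node blocks this path, so it is active.
Path 3: U_2 ← U_0 → U_4 ← U_3
  U_0 is a fork here and U_0 is conditioned on, so the path is blocked at U_0.
Because an active path exists, U_2 and U_3 are not d-separated.

No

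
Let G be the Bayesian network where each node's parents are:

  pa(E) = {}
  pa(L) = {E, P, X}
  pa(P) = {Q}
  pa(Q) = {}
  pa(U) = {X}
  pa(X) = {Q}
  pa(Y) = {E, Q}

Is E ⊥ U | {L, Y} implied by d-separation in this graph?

No — E and U are not d-separated given {L, Y}.

There are 4 undirected paths between E and U; checking each against the conditioning set {L, Y}:
Path 1: E → Y ← Q → P → L ← X → U
  Y is a collider and Y is conditioned on, which opens it; Q is a fork and Q is not conditioned on; P is a chain and P is not conditioned on; L is a collider and L is conditioned on, which opens it; X is a fork and X is not conditioned on — no node blocks this path, so it is active.
Path 2: E → Y ← Q → X → U
  Y is a collider and Y is conditioned on, which opens it; Q is a fork and Q is not conditioned on; X is a chain and X is not conditioned on — no node blocks this path, so it is active.
Path 3: E → L ← P ← Q → X → U
  L is a collider and L is conditioned on, which opens it; P is a chain and P is not conditioned on; Q is a fork and Q is not conditioned on; X is a chain and X is not conditioned on — no node blocks this path, so it is active.
Path 4: E → L ← X → U
  L is a collider and L is conditioned on, which opens it; X is a fork and X is not conditioned on — no node blocks this path, so it is active.
Since the path E → Y ← Q → P → L ← X → U is active, E and U are not d-separated given {L, Y}.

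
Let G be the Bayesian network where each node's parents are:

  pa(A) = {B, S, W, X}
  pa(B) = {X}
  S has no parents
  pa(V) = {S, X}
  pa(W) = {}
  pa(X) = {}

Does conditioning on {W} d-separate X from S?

We examine all 3 paths between X and S:
  1. X → V ← S — V:collider[blocks] ⇒ blocked
  2. X → B → A ← S — B:chain[open]; A:collider[blocks] ⇒ blocked
  3. X → A ← S — A:collider[blocks] ⇒ blocked
Every path is blocked, so X and S are d-separated given {W}.

Yes — X and S are d-separated given {W}.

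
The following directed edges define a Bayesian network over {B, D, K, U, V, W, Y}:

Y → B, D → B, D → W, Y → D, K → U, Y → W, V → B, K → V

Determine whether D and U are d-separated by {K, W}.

Yes

3 paths connect D and U; each must be blocked for d-separation to hold:
  1. D ← Y → B ← V ← K → U — Y:fork[open]; B:collider[blocks]; V:chain[open]; K:fork[blocks] ⇒ blocked
  2. D → W ← Y → B ← V ← K → U — W:collider[open]; Y:fork[open]; B:collider[blocks]; V:chain[open]; K:fork[blocks] ⇒ blocked
  3. D → B ← V ← K → U — B:collider[blocks]; V:chain[open]; K:fork[blocks] ⇒ blocked
Since every path is blocked, d-separation holds.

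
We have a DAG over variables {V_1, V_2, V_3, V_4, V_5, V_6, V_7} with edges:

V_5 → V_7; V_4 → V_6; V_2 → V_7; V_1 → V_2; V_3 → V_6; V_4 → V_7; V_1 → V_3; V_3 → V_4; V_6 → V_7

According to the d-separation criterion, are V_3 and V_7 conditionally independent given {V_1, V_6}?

Enumerating the 5 paths from V_3 to V_7 and testing each for blocking by {V_1, V_6}:
Path 1: V_3 → V_6 ← V_4 → V_7
  V_6 is a collider and V_6 is conditioned on, which opens it; V_4 is a fork and V_4 is not conditioned on — no node blocks this path, so it is active.
Path 2: V_3 → V_6 → V_7
  V_6 is a chain here and V_6 is conditioned on, so the path is blocked at V_6.
Path 3: V_3 ← V_1 → V_2 → V_7
  V_1 is a fork here and V_1 is conditioned on, so the path is blocked at V_1.
Path 4: V_3 → V_4 → V_6 → V_7
  V_6 is a chain here and V_6 is conditioned on, so the path is blocked at V_6.
Path 5: V_3 → V_4 → V_7
  V_4 is a chain and V_4 is not conditioned on — no node blocks this path, so it is active.
At least one path is unblocked, so d-separation fails.

No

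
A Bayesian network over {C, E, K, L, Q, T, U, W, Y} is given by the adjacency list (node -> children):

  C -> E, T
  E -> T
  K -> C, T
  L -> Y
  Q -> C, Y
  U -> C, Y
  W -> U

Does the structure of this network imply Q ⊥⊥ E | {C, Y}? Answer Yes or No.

There are 6 undirected paths between Q and E; checking each against the conditioning set {C, Y}:
Path 1: Q → C → E
  C is a chain here and C is conditioned on, so the path is blocked at C.
Path 2: Q → C → T ← E
  C is a chain here and C is conditioned on, so the path is blocked at C.
Path 3: Q → C ← K → T ← E
  T is a collider here and neither T nor any of its descendants is conditioned on, so the collider stays closed — the path is blocked at T.
Path 4: Q → Y ← U → C → E
  C is a chain here and C is conditioned on, so the path is blocked at C.
Path 5: Q → Y ← U → C → T ← E
  C is a chain here and C is conditioned on, so the path is blocked at C.
Path 6: Q → Y ← U → C ← K → T ← E
  T is a collider here and neither T nor any of its descendants is conditioned on, so the collider stays closed — the path is blocked at T.
All paths are blocked; Q ⊥ E | {C, Y} holds.

Yes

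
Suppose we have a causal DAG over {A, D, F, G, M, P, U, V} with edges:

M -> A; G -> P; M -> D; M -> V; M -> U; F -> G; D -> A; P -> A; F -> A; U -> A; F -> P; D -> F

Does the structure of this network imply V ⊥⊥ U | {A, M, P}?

Yes

We examine all 6 paths between V and U:
Path 1: V ← M → U
  M is a fork here and M is conditioned on, so the path is blocked at M.
Path 2: V ← M → A ← U
  M is a fork here and M is conditioned on, so the path is blocked at M.
Path 3: V ← M → D → F → G → P → A ← U
  M is a fork here and M is conditioned on, so the path is blocked at M.
Path 4: V ← M → D → F → P → A ← U
  M is a fork here and M is conditioned on, so the path is blocked at M.
Path 5: V ← M → D → F → A ← U
  M is a fork here and M is conditioned on, so the path is blocked at M.
Path 6: V ← M → D → A ← U
  M is a fork here and M is conditioned on, so the path is blocked at M.
All paths are blocked; V ⊥ U | {A, M, P} holds.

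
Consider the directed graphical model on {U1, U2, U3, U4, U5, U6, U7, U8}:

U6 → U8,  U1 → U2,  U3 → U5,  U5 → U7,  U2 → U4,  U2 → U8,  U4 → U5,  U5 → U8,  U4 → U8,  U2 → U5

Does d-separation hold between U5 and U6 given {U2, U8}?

No

We examine all 5 paths between U5 and U6:
  1. U5 → U8 ← U6 — U8:collider[open] ⇒ active
  2. U5 ← U2 → U8 ← U6 — U2:fork[blocks]; U8:collider[open] ⇒ blocked
  3. U5 ← U2 → U4 → U8 ← U6 — U2:fork[blocks]; U4:chain[open]; U8:collider[open] ⇒ blocked
  4. U5 ← U4 → U8 ← U6 — U4:fork[open]; U8:collider[open] ⇒ active
  5. U5 ← U4 ← U2 → U8 ← U6 — U4:chain[open]; U2:fork[blocks]; U8:collider[open] ⇒ blocked
At least one path is unblocked, so d-separation fails.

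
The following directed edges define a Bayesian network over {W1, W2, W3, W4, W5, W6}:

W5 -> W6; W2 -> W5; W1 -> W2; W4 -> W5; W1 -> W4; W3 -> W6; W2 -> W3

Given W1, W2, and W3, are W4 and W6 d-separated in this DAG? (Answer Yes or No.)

No

There are 4 undirected paths between W4 and W6; checking each against the conditioning set {W1, W2, W3}:
Path 1: W4 ← W1 → W2 → W5 → W6
  W1 is a fork here and W1 is conditioned on, so the path is blocked at W1.
Path 2: W4 ← W1 → W2 → W3 → W6
  W1 is a fork here and W1 is conditioned on, so the path is blocked at W1.
Path 3: W4 → W5 ← W2 → W3 → W6
  W5 is a collider here and neither W5 nor any of its descendants is conditioned on, so the collider stays closed — the path is blocked at W5.
Path 4: W4 → W5 → W6
  W5 is a chain and W5 is not conditioned on — no node blocks this path, so it is active.
At least one path is unblocked, so d-separation fails.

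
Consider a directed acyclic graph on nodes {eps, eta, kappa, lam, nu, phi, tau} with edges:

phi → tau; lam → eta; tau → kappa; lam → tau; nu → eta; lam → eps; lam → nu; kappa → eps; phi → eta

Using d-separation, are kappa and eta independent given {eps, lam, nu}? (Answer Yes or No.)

Enumerating the 6 paths from kappa to eta and testing each for blocking by {eps, lam, nu}:
Path 1: kappa ← tau ← lam → nu → eta
  lam is a fork here and lam is conditioned on, so the path is blocked at lam.
Path 2: kappa ← tau ← lam → eta
  lam is a fork here and lam is conditioned on, so the path is blocked at lam.
Path 3: kappa ← tau ← phi → eta
  tau is a chain and tau is not conditioned on; phi is a fork and phi is not conditioned on — no node blocks this path, so it is active.
Path 4: kappa → eps ← lam → nu → eta
  lam is a fork here and lam is conditioned on, so the path is blocked at lam.
Path 5: kappa → eps ← lam → tau ← phi → eta
  lam is a fork here and lam is conditioned on, so the path is blocked at lam.
Path 6: kappa → eps ← lam → eta
  lam is a fork here and lam is conditioned on, so the path is blocked at lam.
Since the path kappa ← tau ← phi → eta is active, kappa and eta are not d-separated given {eps, lam, nu}.

No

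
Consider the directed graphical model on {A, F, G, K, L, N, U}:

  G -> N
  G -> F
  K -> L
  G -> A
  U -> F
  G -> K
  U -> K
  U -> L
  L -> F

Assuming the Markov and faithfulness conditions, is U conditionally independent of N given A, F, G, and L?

Yes — U and N are d-separated given {A, F, G, L}.

We examine all 6 paths between U and N:
Path 1: U → L → F ← G → N
  L is a chain here and L is conditioned on, so the path is blocked at L.
Path 2: U → L ← K ← G → N
  G is a fork here and G is conditioned on, so the path is blocked at G.
Path 3: U → F ← L ← K ← G → N
  L is a chain here and L is conditioned on, so the path is blocked at L.
Path 4: U → F ← G → N
  G is a fork here and G is conditioned on, so the path is blocked at G.
Path 5: U → K → L → F ← G → N
  L is a chain here and L is conditioned on, so the path is blocked at L.
Path 6: U → K ← G → N
  G is a fork here and G is conditioned on, so the path is blocked at G.
Every path is blocked, so U and N are d-separated given {A, F, G, L}.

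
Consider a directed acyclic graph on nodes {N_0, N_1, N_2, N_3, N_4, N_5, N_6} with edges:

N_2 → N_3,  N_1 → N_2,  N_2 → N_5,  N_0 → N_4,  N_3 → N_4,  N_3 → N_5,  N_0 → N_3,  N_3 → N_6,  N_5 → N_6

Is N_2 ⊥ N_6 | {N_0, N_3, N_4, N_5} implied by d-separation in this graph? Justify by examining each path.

We examine all 4 paths between N_2 and N_6:
Path 1: N_2 → N_3 → N_6
  N_3 is a chain here and N_3 is conditioned on, so the path is blocked at N_3.
Path 2: N_2 → N_3 → N_5 → N_6
  N_3 is a chain here and N_3 is conditioned on, so the path is blocked at N_3.
Path 3: N_2 → N_5 ← N_3 → N_6
  N_3 is a fork here and N_3 is conditioned on, so the path is blocked at N_3.
Path 4: N_2 → N_5 → N_6
  N_5 is a chain here and N_5 is conditioned on, so the path is blocked at N_5.
Every path is blocked, so N_2 and N_6 are d-separated given {N_0, N_3, N_4, N_5}.

Yes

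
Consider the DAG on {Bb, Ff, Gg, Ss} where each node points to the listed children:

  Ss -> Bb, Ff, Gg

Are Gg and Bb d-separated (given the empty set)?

Only one path connects Gg and Bb:
  1. Gg ← Ss → Bb — Ss:fork[open] ⇒ active
Because an active path exists, Gg and Bb are not d-separated.

No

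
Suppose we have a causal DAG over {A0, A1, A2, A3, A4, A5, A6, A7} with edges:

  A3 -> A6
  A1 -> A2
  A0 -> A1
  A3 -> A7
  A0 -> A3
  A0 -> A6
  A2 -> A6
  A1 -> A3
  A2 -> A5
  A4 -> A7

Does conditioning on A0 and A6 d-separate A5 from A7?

No

6 paths connect A5 and A7; each must be blocked for d-separation to hold:
Path 1: A5 ← A2 → A6 ← A0 → A1 → A3 → A7
  A0 is a fork here and A0 is conditioned on, so the path is blocked at A0.
Path 2: A5 ← A2 → A6 ← A0 → A3 → A7
  A0 is a fork here and A0 is conditioned on, so the path is blocked at A0.
Path 3: A5 ← A2 → A6 ← A3 → A7
  A2 is a fork and A2 is not conditioned on; A6 is a collider and A6 is conditioned on, which opens it; A3 is a fork and A3 is not conditioned on — no node blocks this path, so it is active.
Path 4: A5 ← A2 ← A1 ← A0 → A6 ← A3 → A7
  A0 is a fork here and A0 is conditioned on, so the path is blocked at A0.
Path 5: A5 ← A2 ← A1 ← A0 → A3 → A7
  A0 is a fork here and A0 is conditioned on, so the path is blocked at A0.
Path 6: A5 ← A2 ← A1 → A3 → A7
  A2 is a chain and A2 is not conditioned on; A1 is a fork and A1 is not conditioned on; A3 is a chain and A3 is not conditioned on — no node blocks this path, so it is active.
Since the path A5 ← A2 → A6 ← A3 → A7 is active, A5 and A7 are not d-separated given {A0, A6}.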